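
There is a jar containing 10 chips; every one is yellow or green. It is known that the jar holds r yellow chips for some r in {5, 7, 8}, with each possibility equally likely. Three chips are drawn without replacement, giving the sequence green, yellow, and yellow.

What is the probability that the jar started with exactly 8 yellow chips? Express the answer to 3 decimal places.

Compute the likelihood of the observed sequence for each case: P(data | r = 5) = (5/10)(5/9)(4/8) = 0.13889; P(data | r = 7) = (3/10)(7/9)(6/8) = 0.175; P(data | r = 8) = (2/10)(8/9)(7/8) = 0.15556.
Multiplying each by its prior: 1/3 · 0.13889 = 0.046296, 1/3 · 0.175 = 0.058333, 1/3 · 0.15556 = 0.051852; with total 0.15648.
By Bayes' rule, P(r = 8 | data) = (0.051852) / (0.15648) = 0.33136.

0.331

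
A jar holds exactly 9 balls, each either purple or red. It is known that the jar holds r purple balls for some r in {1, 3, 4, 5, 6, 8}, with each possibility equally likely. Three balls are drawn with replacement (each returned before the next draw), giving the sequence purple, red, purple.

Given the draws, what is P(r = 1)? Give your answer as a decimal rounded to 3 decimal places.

Under each hypothesis, the probability of the observed sequence is: P(data | r = 1) = (1/9)(8/9)(1/9) = 0.010974; P(data | r = 3) = (3/9)(6/9)(3/9) = 0.074074; P(data | r = 4) = (4/9)(5/9)(4/9) = 0.10974; P(data | r = 5) = (5/9)(4/9)(5/9) = 0.13717; P(data | r = 6) = (6/9)(3/9)(6/9) = 0.14815; P(data | r = 8) = (8/9)(1/9)(8/9) = 0.087791.
Weighting by the prior gives 1/6 · 0.010974 = 0.001829, 1/6 · 0.074074 = 0.012346, 1/6 · 0.10974 = 0.01829, 1/6 · 0.13717 = 0.022862, 1/6 · 0.14815 = 0.024691, 1/6 · 0.087791 = 0.014632; these sum to 0.09465.
So P(r = 1 | data) = (0.001829) / (0.09465) = 0.019324.

0.019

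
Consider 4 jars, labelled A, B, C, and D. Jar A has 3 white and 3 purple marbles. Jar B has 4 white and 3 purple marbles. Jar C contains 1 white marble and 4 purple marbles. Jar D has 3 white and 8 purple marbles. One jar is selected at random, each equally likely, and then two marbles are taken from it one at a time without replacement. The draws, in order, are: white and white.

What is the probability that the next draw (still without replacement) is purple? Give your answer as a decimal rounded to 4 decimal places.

0.6847

For each hypothesis, P(data | H) works out to: P(data | jar A) = (3/6)(2/5) = 1/5; P(data | jar B) = (4/7)(3/6) = 2/7; P(data | jar C) = (1/5)(0/4) = 0; P(data | jar D) = (3/11)(2/10) = 3/55.
The prior-weighted likelihoods are 1/4 · 1/5 = 1/20, 1/4 · 2/7 = 1/14, 1/4 · 0 = 0, 1/4 · 3/55 = 3/220; with total 52/385.
Normalising, the posterior is P(jar A | data) = 0.37019, P(jar B | data) = 0.52885, P(jar C | data) = 0, P(jar D | data) = 0.10096.
So P(purple next | data) = Σ P(purple next | H) P(H | data) = (3/4)(0.37019) + (3/5)(0.52885) + (8/9)(0.10096) = 0.6847.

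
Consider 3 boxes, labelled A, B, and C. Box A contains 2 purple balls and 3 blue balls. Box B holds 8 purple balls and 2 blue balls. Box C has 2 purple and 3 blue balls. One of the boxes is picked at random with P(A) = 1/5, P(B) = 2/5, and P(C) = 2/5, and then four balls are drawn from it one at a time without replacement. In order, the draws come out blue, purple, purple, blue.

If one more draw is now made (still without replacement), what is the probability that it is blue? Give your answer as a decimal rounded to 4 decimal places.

0.8710

Under each hypothesis, the probability of the observed sequence is: P(data | box A) = (3/5)(2/4)(1/3)(2/2) = 1/10; P(data | box B) = (2/10)(8/9)(7/8)(1/7) = 1/45; P(data | box C) = (3/5)(2/4)(1/3)(2/2) = 1/10.
Weighting by the prior gives 1/5 · 1/10 = 1/50, 2/5 · 1/45 = 2/225, 2/5 · 1/10 = 1/25; these sum to 31/450.
Normalising, the posterior is P(box A | data) = 9/31, P(box B | data) = 4/31, P(box C | data) = 18/31.
So P(blue next | data) = Σ P(blue next | H) P(H | data) = (1)(9/31) + (0)(4/31) + (1)(18/31) = 27/31.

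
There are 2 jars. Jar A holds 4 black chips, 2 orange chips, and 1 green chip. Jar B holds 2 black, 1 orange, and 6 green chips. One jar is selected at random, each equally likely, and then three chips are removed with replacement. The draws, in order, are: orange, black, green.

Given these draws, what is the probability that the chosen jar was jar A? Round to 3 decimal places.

0.586

Compute the likelihood of the observed sequence for each case: P(data | jar A) = (2/7)(4/7)(1/7) = 0.023324; P(data | jar B) = (1/9)(2/9)(6/9) = 0.016461.
Multiplying each by its prior: 1/2 · 0.023324 = 0.011662, 1/2 · 0.016461 = 0.0082305; these sum to 0.019892.
By Bayes' rule, P(jar A | data) = (0.011662) / (0.019892) = 0.58625.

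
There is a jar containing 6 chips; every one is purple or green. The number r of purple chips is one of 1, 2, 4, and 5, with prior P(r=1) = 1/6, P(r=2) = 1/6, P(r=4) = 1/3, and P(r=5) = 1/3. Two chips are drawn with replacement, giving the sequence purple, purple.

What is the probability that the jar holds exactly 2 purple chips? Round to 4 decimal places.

The likelihood of the observed sequence under each hypothesis: P(data | r = 1) = (1/6)(1/6) = 1/36; P(data | r = 2) = (2/6)(2/6) = 1/9; P(data | r = 4) = (4/6)(4/6) = 4/9; P(data | r = 5) = (5/6)(5/6) = 25/36.
The prior-weighted likelihoods are 1/6 · 1/36 = 1/216, 1/6 · 1/9 = 1/54, 1/3 · 4/9 = 4/27, 1/3 · 25/36 = 25/108; with total 29/72.
Hence P(r = 2 | data) = (1/54) / (29/72) = 4/87.

0.0460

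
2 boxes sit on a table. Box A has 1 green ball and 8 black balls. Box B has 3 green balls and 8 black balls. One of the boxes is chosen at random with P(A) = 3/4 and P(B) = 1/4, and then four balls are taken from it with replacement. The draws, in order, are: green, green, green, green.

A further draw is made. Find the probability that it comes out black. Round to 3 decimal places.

0.740

Compute the likelihood of the observed sequence for each case: P(data | box A) = (1/9)(1/9)(1/9)(1/9) = 0.00015242; P(data | box B) = (3/11)(3/11)(3/11)(3/11) = 0.0055324.
Multiplying each by its prior: 3/4 · 0.00015242 = 0.00011431, 1/4 · 0.0055324 = 0.0013831; these sum to 0.0014974.
Normalising, the posterior is P(box A | data) = 0.076339, P(box B | data) = 0.92366.
Averaging over the posterior, P(black next | data) = (8/9)(0.076339) + (8/11)(0.92366) = 0.73961.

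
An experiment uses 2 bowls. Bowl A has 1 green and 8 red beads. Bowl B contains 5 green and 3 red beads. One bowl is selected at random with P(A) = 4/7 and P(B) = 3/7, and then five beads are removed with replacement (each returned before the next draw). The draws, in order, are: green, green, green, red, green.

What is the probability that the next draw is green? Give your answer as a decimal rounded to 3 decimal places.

Compute the likelihood of the observed sequence for each case: P(data | bowl A) = (1/9)(1/9)(1/9)(8/9)(1/9) = 0.00013548; P(data | bowl B) = (5/8)(5/8)(5/8)(3/8)(5/8) = 0.05722.
The prior-weighted likelihoods are 4/7 · 0.00013548 = 7.7418e-05, 3/7 · 0.05722 = 0.024523; these sum to 0.0246.
Normalising, the posterior is P(bowl A | data) = 0.003147, P(bowl B | data) = 0.99685.
Averaging over the posterior, P(green next | data) = (1/9)(0.003147) + (5/8)(0.99685) = 0.62338.

0.623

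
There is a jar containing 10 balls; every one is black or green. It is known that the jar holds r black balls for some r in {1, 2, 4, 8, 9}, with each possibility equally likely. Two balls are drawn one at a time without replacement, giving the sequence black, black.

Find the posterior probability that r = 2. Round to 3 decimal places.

The likelihood of the observed sequence under each hypothesis: P(data | r = 1) = (1/10)(0/9) = 0; P(data | r = 2) = (2/10)(1/9) = 1/45; P(data | r = 4) = (4/10)(3/9) = 2/15; P(data | r = 8) = (8/10)(7/9) = 28/45; P(data | r = 9) = (9/10)(8/9) = 4/5.
Multiplying each by its prior: 1/5 · 0 = 0, 1/5 · 1/45 = 1/225, 1/5 · 2/15 = 2/75, 1/5 · 28/45 = 28/225, 1/5 · 4/5 = 4/25; these sum to 71/225.
By Bayes' rule, P(r = 2 | data) = (1/225) / (71/225) = 1/71.

0.014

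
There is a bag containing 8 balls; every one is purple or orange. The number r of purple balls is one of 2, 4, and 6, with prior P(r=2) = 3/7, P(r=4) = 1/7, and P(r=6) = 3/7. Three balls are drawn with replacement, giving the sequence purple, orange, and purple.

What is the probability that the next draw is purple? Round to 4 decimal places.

Compute the likelihood of the observed sequence for each case: P(data | r = 2) = (2/8)(6/8)(2/8) = 3/64; P(data | r = 4) = (4/8)(4/8)(4/8) = 1/8; P(data | r = 6) = (6/8)(2/8)(6/8) = 9/64.
Multiplying each by its prior: 3/7 · 3/64 = 9/448, 1/7 · 1/8 = 1/56, 3/7 · 9/64 = 27/448; summing to 11/112.
The posterior is then P(r = 2 | data) = 9/44, P(r = 4 | data) = 2/11, P(r = 6 | data) = 27/44.
So P(purple next | data) = Σ P(purple next | H) P(H | data) = (1/4)(9/44) + (1/2)(2/11) + (3/4)(27/44) = 53/88.

0.6023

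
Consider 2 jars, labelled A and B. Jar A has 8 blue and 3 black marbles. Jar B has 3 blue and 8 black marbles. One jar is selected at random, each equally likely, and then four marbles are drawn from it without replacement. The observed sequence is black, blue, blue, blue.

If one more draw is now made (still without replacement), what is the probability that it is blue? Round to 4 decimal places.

For each hypothesis, P(data | H) works out to: P(data | jar A) = (3/11)(8/10)(7/9)(6/8) = 7/55; P(data | jar B) = (8/11)(3/10)(2/9)(1/8) = 1/165.
Multiplying each by its prior: 1/2 · 7/55 = 7/110, 1/2 · 1/165 = 1/330; with total 1/15.
Normalising, the posterior is P(jar A | data) = 21/22, P(jar B | data) = 1/22.
So P(blue next | data) = Σ P(blue next | H) P(H | data) = (5/7)(21/22) + (0)(1/22) = 15/22.

0.6818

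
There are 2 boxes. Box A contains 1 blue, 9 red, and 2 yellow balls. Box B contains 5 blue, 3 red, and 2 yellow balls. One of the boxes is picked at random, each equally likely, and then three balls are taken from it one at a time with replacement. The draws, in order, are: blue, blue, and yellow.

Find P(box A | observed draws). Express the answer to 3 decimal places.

0.023

Compute the likelihood of the observed sequence for each case: P(data | box A) = (1/12)(1/12)(2/12) = 0.0011574; P(data | box B) = (5/10)(5/10)(2/10) = 0.05.
The prior-weighted likelihoods are 1/2 · 0.0011574 = 0.0005787, 1/2 · 0.05 = 0.025; with total 0.025579.
So P(box A | data) = (0.0005787) / (0.025579) = 0.022624.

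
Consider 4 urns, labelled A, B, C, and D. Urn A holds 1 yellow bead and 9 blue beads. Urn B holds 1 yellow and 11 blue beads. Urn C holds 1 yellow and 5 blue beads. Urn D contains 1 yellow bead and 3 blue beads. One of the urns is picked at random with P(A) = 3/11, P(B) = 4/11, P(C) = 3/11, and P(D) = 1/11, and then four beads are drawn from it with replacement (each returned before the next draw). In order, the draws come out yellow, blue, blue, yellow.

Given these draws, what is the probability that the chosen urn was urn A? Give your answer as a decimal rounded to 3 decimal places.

0.173

Compute the likelihood of the observed sequence for each case: P(data | urn A) = (1/10)(9/10)(9/10)(1/10) = 0.0081; P(data | urn B) = (1/12)(11/12)(11/12)(1/12) = 0.0058353; P(data | urn C) = (1/6)(5/6)(5/6)(1/6) = 0.01929; P(data | urn D) = (1/4)(3/4)(3/4)(1/4) = 0.035156.
The prior-weighted likelihoods are 3/11 · 0.0081 = 0.0022091, 4/11 · 0.0058353 = 0.0021219, 3/11 · 0.01929 = 0.0052609, 1/11 · 0.035156 = 0.003196; summing to 0.012788.
Therefore the posterior P(urn A | data) = (0.0022091) / (0.012788) = 0.17275.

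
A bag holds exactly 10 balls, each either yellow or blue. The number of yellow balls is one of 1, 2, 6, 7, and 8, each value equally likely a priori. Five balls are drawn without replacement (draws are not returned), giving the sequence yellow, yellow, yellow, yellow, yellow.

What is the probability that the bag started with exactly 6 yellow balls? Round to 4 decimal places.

Under each hypothesis, the probability of the observed sequence is: P(data | r = 1) = (1/10)(0/9) = 0; P(data | r = 2) = (2/10)(1/9)(0/8) = 0; P(data | r = 6) = (6/10)(5/9)(4/8)(3/7)(2/6) = 0.02381; P(data | r = 7) = (7/10)(6/9)(5/8)(4/7)(3/6) = 0.083333; P(data | r = 8) = (8/10)(7/9)(6/8)(5/7)(4/6) = 0.22222.
Weighting by the prior gives 1/5 · 0 = 0, 1/5 · 0 = 0, 1/5 · 0.02381 = 0.0047619, 1/5 · 0.083333 = 0.016667, 1/5 · 0.22222 = 0.044444; summing to 0.065873.
So P(r = 6 | data) = (0.0047619) / (0.065873) = 0.072289.

0.0723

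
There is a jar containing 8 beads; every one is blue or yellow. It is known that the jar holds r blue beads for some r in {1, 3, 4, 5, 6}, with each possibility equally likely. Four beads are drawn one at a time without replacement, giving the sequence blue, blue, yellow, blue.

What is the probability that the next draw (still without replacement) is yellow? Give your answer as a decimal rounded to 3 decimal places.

0.462

Under each hypothesis, the probability of the observed sequence is: P(data | r = 1) = (1/8)(0/7) = 0; P(data | r = 3) = (3/8)(2/7)(5/6)(1/5) = 1/56; P(data | r = 4) = (4/8)(3/7)(4/6)(2/5) = 2/35; P(data | r = 5) = (5/8)(4/7)(3/6)(3/5) = 3/28; P(data | r = 6) = (6/8)(5/7)(2/6)(4/5) = 1/7.
Weighting by the prior gives 1/5 · 0 = 0, 1/5 · 1/56 = 1/280, 1/5 · 2/35 = 2/175, 1/5 · 3/28 = 3/140, 1/5 · 1/7 = 1/35; these sum to 13/200.
Dividing through by the total gives posterior P(r = 1 | data) = 0, P(r = 3 | data) = 5/91, P(r = 4 | data) = 16/91, P(r = 5 | data) = 30/91, P(r = 6 | data) = 40/91.
So P(yellow next | data) = Σ P(yellow next | H) P(H | data) = (1)(5/91) + (3/4)(16/91) + (1/2)(30/91) + (1/4)(40/91) = 6/13.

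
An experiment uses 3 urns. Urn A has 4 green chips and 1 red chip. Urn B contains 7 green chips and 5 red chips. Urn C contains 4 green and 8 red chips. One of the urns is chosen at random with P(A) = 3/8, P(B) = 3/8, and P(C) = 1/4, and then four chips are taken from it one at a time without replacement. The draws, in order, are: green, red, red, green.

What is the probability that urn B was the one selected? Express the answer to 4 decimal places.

0.6522

The likelihood of the observed sequence under each hypothesis: P(data | urn A) = (4/5)(1/4)(0/3) = 0; P(data | urn B) = (7/12)(5/11)(4/10)(6/9) = 0.070707; P(data | urn C) = (4/12)(8/11)(7/10)(3/9) = 0.056566.
Weighting by the prior gives 3/8 · 0 = 0, 3/8 · 0.070707 = 0.026515, 1/4 · 0.056566 = 0.014141; with total 0.040657.
Therefore the posterior P(urn B | data) = (0.026515) / (0.040657) = 0.65217.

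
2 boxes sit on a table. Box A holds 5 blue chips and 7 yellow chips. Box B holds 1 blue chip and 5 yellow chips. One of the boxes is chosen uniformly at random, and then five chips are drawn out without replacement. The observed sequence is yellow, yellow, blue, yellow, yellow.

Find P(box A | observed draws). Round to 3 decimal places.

0.210

Under each hypothesis, the probability of the observed sequence is: P(data | box A) = (7/12)(6/11)(5/10)(5/9)(4/8) = 0.044192; P(data | box B) = (5/6)(4/5)(1/4)(3/3)(2/2) = 0.16667.
Multiplying each by its prior: 1/2 · 0.044192 = 0.022096, 1/2 · 0.16667 = 0.083333; with total 0.10543.
Therefore the posterior P(box A | data) = (0.022096) / (0.10543) = 0.20958.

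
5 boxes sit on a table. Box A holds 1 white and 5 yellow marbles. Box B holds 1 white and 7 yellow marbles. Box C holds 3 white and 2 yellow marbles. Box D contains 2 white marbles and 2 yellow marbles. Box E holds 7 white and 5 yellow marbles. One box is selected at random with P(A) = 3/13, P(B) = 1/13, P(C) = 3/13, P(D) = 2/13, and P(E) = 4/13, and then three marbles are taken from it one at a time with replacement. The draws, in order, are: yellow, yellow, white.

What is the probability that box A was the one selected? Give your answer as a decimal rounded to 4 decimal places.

For each hypothesis, P(data | H) works out to: P(data | box A) = (5/6)(5/6)(1/6) = 0.11574; P(data | box B) = (7/8)(7/8)(1/8) = 0.095703; P(data | box C) = (2/5)(2/5)(3/5) = 0.096; P(data | box D) = (2/4)(2/4)(2/4) = 0.125; P(data | box E) = (5/12)(5/12)(7/12) = 0.10127.
Weighting by the prior gives 3/13 · 0.11574 = 0.026709, 1/13 · 0.095703 = 0.0073618, 3/13 · 0.096 = 0.022154, 2/13 · 0.125 = 0.019231, 4/13 · 0.10127 = 0.031161; with total 0.10662.
Therefore the posterior P(box A | data) = (0.026709) / (0.10662) = 0.25052.

0.2505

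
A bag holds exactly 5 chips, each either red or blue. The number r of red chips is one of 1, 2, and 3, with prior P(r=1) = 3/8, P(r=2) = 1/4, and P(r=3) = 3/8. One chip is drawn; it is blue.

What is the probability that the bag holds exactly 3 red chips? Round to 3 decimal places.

0.250

The likelihood of this draw under each hypothesis: P(data | r = 1) = (4/5) = 4/5; P(data | r = 2) = (3/5) = 3/5; P(data | r = 3) = (2/5) = 2/5.
Weighting by the prior gives 3/8 · 4/5 = 3/10, 1/4 · 3/5 = 3/20, 3/8 · 2/5 = 3/20; these sum to 3/5.
By Bayes' rule, P(r = 3 | data) = (3/20) / (3/5) = 1/4.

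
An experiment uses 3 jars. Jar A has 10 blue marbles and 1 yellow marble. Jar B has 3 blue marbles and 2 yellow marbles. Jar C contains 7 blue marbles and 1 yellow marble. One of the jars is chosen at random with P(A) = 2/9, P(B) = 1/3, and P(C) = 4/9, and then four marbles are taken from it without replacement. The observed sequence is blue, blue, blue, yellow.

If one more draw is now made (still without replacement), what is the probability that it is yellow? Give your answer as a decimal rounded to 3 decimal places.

Compute the likelihood of the observed sequence for each case: P(data | jar A) = (10/11)(9/10)(8/9)(1/8) = 1/11; P(data | jar B) = (3/5)(2/4)(1/3)(2/2) = 1/10; P(data | jar C) = (7/8)(6/7)(5/6)(1/5) = 1/8.
Weighting by the prior gives 2/9 · 1/11 = 2/99, 1/3 · 1/10 = 1/30, 4/9 · 1/8 = 1/18; with total 6/55.
The posterior is then P(jar A | data) = 5/27, P(jar B | data) = 11/36, P(jar C | data) = 55/108.
The predictive probability is P(yellow next | data) = (0)(5/27) + (1)(11/36) + (0)(55/108) = 11/36.

0.306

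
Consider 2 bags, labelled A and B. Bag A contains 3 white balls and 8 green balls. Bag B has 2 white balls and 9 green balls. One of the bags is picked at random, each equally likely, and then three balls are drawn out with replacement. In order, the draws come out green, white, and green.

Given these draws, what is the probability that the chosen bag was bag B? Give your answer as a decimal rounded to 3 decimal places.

0.458

Compute the likelihood of the observed sequence for each case: P(data | bag A) = (8/11)(3/11)(8/11) = 0.14425; P(data | bag B) = (9/11)(2/11)(9/11) = 0.12171.
The prior-weighted likelihoods are 1/2 · 0.14425 = 0.072126, 1/2 · 0.12171 = 0.060856; summing to 0.13298.
So P(bag B | data) = (0.060856) / (0.13298) = 0.45763.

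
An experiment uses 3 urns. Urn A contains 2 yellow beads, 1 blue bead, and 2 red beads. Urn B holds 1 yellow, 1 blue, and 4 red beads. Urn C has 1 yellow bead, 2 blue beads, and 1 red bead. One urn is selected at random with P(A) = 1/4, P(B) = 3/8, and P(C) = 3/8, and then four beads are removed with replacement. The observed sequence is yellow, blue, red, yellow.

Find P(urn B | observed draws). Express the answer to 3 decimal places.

Under each hypothesis, the probability of the observed sequence is: P(data | urn A) = (2/5)(1/5)(2/5)(2/5) = 0.0128; P(data | urn B) = (1/6)(1/6)(4/6)(1/6) = 0.0030864; P(data | urn C) = (1/4)(2/4)(1/4)(1/4) = 0.0078125.
Multiplying each by its prior: 1/4 · 0.0128 = 0.0032, 3/8 · 0.0030864 = 0.0011574, 3/8 · 0.0078125 = 0.0029297; summing to 0.0072871.
So P(urn B | data) = (0.0011574) / (0.0072871) = 0.15883.

0.159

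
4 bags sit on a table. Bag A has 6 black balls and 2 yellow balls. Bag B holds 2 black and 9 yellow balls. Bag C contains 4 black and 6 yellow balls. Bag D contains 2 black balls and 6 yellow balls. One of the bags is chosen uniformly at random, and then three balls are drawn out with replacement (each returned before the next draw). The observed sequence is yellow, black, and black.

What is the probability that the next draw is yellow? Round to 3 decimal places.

0.483

Under each hypothesis, the probability of the observed sequence is: P(data | bag A) = (2/8)(6/8)(6/8) = 0.14062; P(data | bag B) = (9/11)(2/11)(2/11) = 0.027047; P(data | bag C) = (6/10)(4/10)(4/10) = 0.096; P(data | bag D) = (6/8)(2/8)(2/8) = 0.046875.
Weighting by the prior gives 1/4 · 0.14062 = 0.035156, 1/4 · 0.027047 = 0.0067618, 1/4 · 0.096 = 0.024, 1/4 · 0.046875 = 0.011719; with total 0.077637.
The posterior is then P(bag A | data) = 0.45283, P(bag B | data) = 0.087096, P(bag C | data) = 0.30913, P(bag D | data) = 0.15094.
So P(yellow next | data) = Σ P(yellow next | H) P(H | data) = (1/4)(0.45283) + (9/11)(0.087096) + (3/5)(0.30913) + (3/4)(0.15094) = 0.48315.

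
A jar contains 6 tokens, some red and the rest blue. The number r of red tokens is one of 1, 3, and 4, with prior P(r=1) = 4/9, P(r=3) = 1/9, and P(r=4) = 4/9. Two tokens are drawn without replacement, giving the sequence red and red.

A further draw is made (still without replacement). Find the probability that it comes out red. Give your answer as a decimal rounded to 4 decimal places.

0.4722

For each hypothesis, P(data | H) works out to: P(data | r = 1) = (1/6)(0/5) = 0; P(data | r = 3) = (3/6)(2/5) = 1/5; P(data | r = 4) = (4/6)(3/5) = 2/5.
The prior-weighted likelihoods are 4/9 · 0 = 0, 1/9 · 1/5 = 1/45, 4/9 · 2/5 = 8/45; these sum to 1/5.
The posterior is then P(r = 1 | data) = 0, P(r = 3 | data) = 1/9, P(r = 4 | data) = 8/9.
So P(red next | data) = Σ P(red next | H) P(H | data) = (1/4)(1/9) + (1/2)(8/9) = 17/36.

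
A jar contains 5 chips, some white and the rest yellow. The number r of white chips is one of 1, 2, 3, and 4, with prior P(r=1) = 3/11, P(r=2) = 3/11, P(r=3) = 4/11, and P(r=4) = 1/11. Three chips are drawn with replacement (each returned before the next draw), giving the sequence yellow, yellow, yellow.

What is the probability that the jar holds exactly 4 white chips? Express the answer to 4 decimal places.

Compute the likelihood of the observed sequence for each case: P(data | r = 1) = (4/5)(4/5)(4/5) = 0.512; P(data | r = 2) = (3/5)(3/5)(3/5) = 0.216; P(data | r = 3) = (2/5)(2/5)(2/5) = 0.064; P(data | r = 4) = (1/5)(1/5)(1/5) = 0.008.
Multiplying each by its prior: 3/11 · 0.512 = 0.13964, 3/11 · 0.216 = 0.058909, 4/11 · 0.064 = 0.023273, 1/11 · 0.008 = 0.00072727; with total 0.22255.
Hence P(r = 4 | data) = (0.00072727) / (0.22255) = 0.003268.

0.0033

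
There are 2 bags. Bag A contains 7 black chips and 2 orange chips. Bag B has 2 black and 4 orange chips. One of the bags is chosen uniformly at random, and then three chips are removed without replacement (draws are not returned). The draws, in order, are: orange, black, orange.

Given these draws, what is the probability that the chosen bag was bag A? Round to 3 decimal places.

0.122

The likelihood of the observed sequence under each hypothesis: P(data | bag A) = (2/9)(7/8)(1/7) = 1/36; P(data | bag B) = (4/6)(2/5)(3/4) = 1/5.
The prior-weighted likelihoods are 1/2 · 1/36 = 1/72, 1/2 · 1/5 = 1/10; with total 41/360.
By Bayes' rule, P(bag A | data) = (1/72) / (41/360) = 5/41.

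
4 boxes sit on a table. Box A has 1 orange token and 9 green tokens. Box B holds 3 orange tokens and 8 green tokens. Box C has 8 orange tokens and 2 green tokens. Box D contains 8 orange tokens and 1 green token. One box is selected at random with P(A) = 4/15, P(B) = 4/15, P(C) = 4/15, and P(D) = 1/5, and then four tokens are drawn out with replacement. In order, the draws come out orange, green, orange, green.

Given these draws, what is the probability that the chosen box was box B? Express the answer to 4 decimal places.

0.4896

Compute the likelihood of the observed sequence for each case: P(data | box A) = (1/10)(9/10)(1/10)(9/10) = 0.0081; P(data | box B) = (3/11)(8/11)(3/11)(8/11) = 0.039342; P(data | box C) = (8/10)(2/10)(8/10)(2/10) = 0.0256; P(data | box D) = (8/9)(1/9)(8/9)(1/9) = 0.0097546.
Weighting by the prior gives 4/15 · 0.0081 = 0.00216, 4/15 · 0.039342 = 0.010491, 4/15 · 0.0256 = 0.0068267, 1/5 · 0.0097546 = 0.0019509; these sum to 0.021429.
Therefore the posterior P(box B | data) = (0.010491) / (0.021429) = 0.48958.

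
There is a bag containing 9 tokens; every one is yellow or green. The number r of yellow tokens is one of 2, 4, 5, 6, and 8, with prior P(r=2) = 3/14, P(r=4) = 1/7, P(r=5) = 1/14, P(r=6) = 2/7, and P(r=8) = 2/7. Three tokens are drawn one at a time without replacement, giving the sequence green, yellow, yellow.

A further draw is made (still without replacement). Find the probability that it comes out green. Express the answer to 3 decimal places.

0.341

The likelihood of the observed sequence under each hypothesis: P(data | r = 2) = (7/9)(2/8)(1/7) = 1/36; P(data | r = 4) = (5/9)(4/8)(3/7) = 5/42; P(data | r = 5) = (4/9)(5/8)(4/7) = 10/63; P(data | r = 6) = (3/9)(6/8)(5/7) = 5/28; P(data | r = 8) = (1/9)(8/8)(7/7) = 1/9.
The prior-weighted likelihoods are 3/14 · 1/36 = 1/168, 1/7 · 5/42 = 5/294, 1/14 · 10/63 = 5/441, 2/7 · 5/28 = 5/98, 2/7 · 1/9 = 2/63; with total 59/504.
Dividing through by the total gives posterior P(r = 2 | data) = 3/59, P(r = 4 | data) = 60/413, P(r = 5 | data) = 40/413, P(r = 6 | data) = 180/413, P(r = 8 | data) = 16/59.
Averaging over the posterior, P(green next | data) = (1)(3/59) + (2/3)(60/413) + (1/2)(40/413) + (1/3)(180/413) + (0)(16/59) = 141/413.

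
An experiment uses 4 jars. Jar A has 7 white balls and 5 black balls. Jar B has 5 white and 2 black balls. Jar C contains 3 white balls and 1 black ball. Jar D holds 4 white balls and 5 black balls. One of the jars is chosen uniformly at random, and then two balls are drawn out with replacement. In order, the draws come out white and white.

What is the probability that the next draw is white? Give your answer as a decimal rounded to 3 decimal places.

The likelihood of the observed sequence under each hypothesis: P(data | jar A) = (7/12)(7/12) = 0.34028; P(data | jar B) = (5/7)(5/7) = 0.5102; P(data | jar C) = (3/4)(3/4) = 0.5625; P(data | jar D) = (4/9)(4/9) = 0.19753.
Weighting by the prior gives 1/4 · 0.34028 = 0.085069, 1/4 · 0.5102 = 0.12755, 1/4 · 0.5625 = 0.14062, 1/4 · 0.19753 = 0.049383; summing to 0.40263.
Normalising, the posterior is P(jar A | data) = 0.21129, P(jar B | data) = 0.3168, P(jar C | data) = 0.34927, P(jar D | data) = 0.12265.
Averaging over the posterior, P(white next | data) = (7/12)(0.21129) + (5/7)(0.3168) + (3/4)(0.34927) + (4/9)(0.12265) = 0.66599.

0.666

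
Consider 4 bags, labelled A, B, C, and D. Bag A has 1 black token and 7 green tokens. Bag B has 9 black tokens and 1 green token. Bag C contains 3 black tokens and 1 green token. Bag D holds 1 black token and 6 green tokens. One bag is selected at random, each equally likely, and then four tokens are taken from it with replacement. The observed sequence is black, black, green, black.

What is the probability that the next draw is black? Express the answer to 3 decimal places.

0.796

Compute the likelihood of the observed sequence for each case: P(data | bag A) = (1/8)(1/8)(7/8)(1/8) = 0.001709; P(data | bag B) = (9/10)(9/10)(1/10)(9/10) = 0.0729; P(data | bag C) = (3/4)(3/4)(1/4)(3/4) = 0.10547; P(data | bag D) = (1/7)(1/7)(6/7)(1/7) = 0.002499.
The prior-weighted likelihoods are 1/4 · 0.001709 = 0.00042725, 1/4 · 0.0729 = 0.018225, 1/4 · 0.10547 = 0.026367, 1/4 · 0.002499 = 0.00062474; summing to 0.045644.
Normalising, the posterior is P(bag A | data) = 0.0093604, P(bag B | data) = 0.39928, P(bag C | data) = 0.57767, P(bag D | data) = 0.013687.
Averaging over the posterior, P(black next | data) = (1/8)(0.0093604) + (9/10)(0.39928) + (3/4)(0.57767) + (1/7)(0.013687) = 0.79573.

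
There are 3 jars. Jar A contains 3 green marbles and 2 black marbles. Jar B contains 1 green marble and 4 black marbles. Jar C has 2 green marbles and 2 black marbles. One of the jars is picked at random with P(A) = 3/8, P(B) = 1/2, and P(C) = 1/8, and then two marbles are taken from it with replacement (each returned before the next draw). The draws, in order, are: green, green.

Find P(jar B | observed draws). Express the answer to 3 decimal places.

0.107

Under each hypothesis, the probability of the observed sequence is: P(data | jar A) = (3/5)(3/5) = 9/25; P(data | jar B) = (1/5)(1/5) = 1/25; P(data | jar C) = (2/4)(2/4) = 1/4.
The prior-weighted likelihoods are 3/8 · 9/25 = 27/200, 1/2 · 1/25 = 1/50, 1/8 · 1/4 = 1/32; with total 149/800.
So P(jar B | data) = (1/50) / (149/800) = 16/149.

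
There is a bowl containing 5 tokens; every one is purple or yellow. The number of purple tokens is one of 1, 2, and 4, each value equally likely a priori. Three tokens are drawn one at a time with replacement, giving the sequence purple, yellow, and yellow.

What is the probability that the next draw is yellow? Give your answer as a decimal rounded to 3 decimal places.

0.642

For each hypothesis, P(data | H) works out to: P(data | r = 1) = (1/5)(4/5)(4/5) = 16/125; P(data | r = 2) = (2/5)(3/5)(3/5) = 18/125; P(data | r = 4) = (4/5)(1/5)(1/5) = 4/125.
The prior-weighted likelihoods are 1/3 · 16/125 = 16/375, 1/3 · 18/125 = 6/125, 1/3 · 4/125 = 4/375; summing to 38/375.
Normalising, the posterior is P(r = 1 | data) = 8/19, P(r = 2 | data) = 9/19, P(r = 4 | data) = 2/19.
So P(yellow next | data) = Σ P(yellow next | H) P(H | data) = (4/5)(8/19) + (3/5)(9/19) + (1/5)(2/19) = 61/95.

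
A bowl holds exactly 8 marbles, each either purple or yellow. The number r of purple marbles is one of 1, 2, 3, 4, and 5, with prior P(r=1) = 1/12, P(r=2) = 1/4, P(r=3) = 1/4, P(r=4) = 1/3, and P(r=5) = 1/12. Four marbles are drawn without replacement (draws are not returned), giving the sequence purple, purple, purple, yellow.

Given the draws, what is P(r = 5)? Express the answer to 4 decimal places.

0.2752

The likelihood of the observed sequence under each hypothesis: P(data | r = 1) = (1/8)(0/7) = 0; P(data | r = 2) = (2/8)(1/7)(0/6) = 0; P(data | r = 3) = (3/8)(2/7)(1/6)(5/5) = 0.017857; P(data | r = 4) = (4/8)(3/7)(2/6)(4/5) = 0.057143; P(data | r = 5) = (5/8)(4/7)(3/6)(3/5) = 0.10714.
Weighting by the prior gives 1/12 · 0 = 0, 1/4 · 0 = 0, 1/4 · 0.017857 = 0.0044643, 1/3 · 0.057143 = 0.019048, 1/12 · 0.10714 = 0.0089286; summing to 0.03244.
By Bayes' rule, P(r = 5 | data) = (0.0089286) / (0.03244) = 0.27523.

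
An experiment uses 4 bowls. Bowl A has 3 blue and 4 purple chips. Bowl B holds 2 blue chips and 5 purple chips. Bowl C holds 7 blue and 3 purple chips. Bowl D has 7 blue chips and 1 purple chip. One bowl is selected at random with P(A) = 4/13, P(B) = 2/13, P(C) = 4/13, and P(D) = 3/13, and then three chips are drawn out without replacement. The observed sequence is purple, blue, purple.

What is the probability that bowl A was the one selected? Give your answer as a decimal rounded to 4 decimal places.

The likelihood of the observed sequence under each hypothesis: P(data | bowl A) = (4/7)(3/6)(3/5) = 6/35; P(data | bowl B) = (5/7)(2/6)(4/5) = 4/21; P(data | bowl C) = (3/10)(7/9)(2/8) = 7/120; P(data | bowl D) = (1/8)(7/7)(0/6) = 0.
Multiplying each by its prior: 4/13 · 6/35 = 24/455, 2/13 · 4/21 = 8/273, 4/13 · 7/120 = 7/390, 3/13 · 0 = 0; summing to 1/10.
By Bayes' rule, P(bowl A | data) = (24/455) / (1/10) = 48/91.

0.5275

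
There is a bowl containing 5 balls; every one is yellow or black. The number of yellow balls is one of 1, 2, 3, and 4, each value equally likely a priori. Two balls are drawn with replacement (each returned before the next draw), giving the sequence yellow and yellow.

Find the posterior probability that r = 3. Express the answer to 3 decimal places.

The likelihood of the observed sequence under each hypothesis: P(data | r = 1) = (1/5)(1/5) = 1/25; P(data | r = 2) = (2/5)(2/5) = 4/25; P(data | r = 3) = (3/5)(3/5) = 9/25; P(data | r = 4) = (4/5)(4/5) = 16/25.
Weighting by the prior gives 1/4 · 1/25 = 1/100, 1/4 · 4/25 = 1/25, 1/4 · 9/25 = 9/100, 1/4 · 16/25 = 4/25; summing to 3/10.
By Bayes' rule, P(r = 3 | data) = (9/100) / (3/10) = 3/10.

0.300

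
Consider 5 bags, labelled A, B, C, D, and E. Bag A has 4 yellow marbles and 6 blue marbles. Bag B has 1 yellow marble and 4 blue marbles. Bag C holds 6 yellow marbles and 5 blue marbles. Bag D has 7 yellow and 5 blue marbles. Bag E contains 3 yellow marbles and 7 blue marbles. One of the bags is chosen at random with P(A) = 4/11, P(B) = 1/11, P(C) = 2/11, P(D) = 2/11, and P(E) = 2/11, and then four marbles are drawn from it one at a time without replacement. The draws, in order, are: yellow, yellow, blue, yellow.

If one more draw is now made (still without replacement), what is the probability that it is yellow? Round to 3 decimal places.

0.375

For each hypothesis, P(data | H) works out to: P(data | bag A) = (4/10)(3/9)(6/8)(2/7) = 0.028571; P(data | bag B) = (1/5)(0/4) = 0; P(data | bag C) = (6/11)(5/10)(5/9)(4/8) = 0.075758; P(data | bag D) = (7/12)(6/11)(5/10)(5/9) = 0.088384; P(data | bag E) = (3/10)(2/9)(7/8)(1/7) = 0.0083333.
Multiplying each by its prior: 4/11 · 0.028571 = 0.01039, 1/11 · 0 = 0, 2/11 · 0.075758 = 0.013774, 2/11 · 0.088384 = 0.01607, 2/11 · 0.0083333 = 0.0015152; with total 0.041749.
Normalising, the posterior is P(bag A | data) = 0.24886, P(bag B | data) = 0, P(bag C | data) = 0.32993, P(bag D | data) = 0.38492, P(bag E | data) = 0.036292.
Averaging over the posterior, P(yellow next | data) = (1/6)(0.24886) + (3/7)(0.32993) + (1/2)(0.38492) + (0)(0.036292) = 0.37533.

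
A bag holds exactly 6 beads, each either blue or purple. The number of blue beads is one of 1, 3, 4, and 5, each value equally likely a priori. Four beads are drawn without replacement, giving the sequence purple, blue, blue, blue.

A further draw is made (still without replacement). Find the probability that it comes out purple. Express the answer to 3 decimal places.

0.333

For each hypothesis, P(data | H) works out to: P(data | r = 1) = (5/6)(1/5)(0/4) = 0; P(data | r = 3) = (3/6)(3/5)(2/4)(1/3) = 1/20; P(data | r = 4) = (2/6)(4/5)(3/4)(2/3) = 2/15; P(data | r = 5) = (1/6)(5/5)(4/4)(3/3) = 1/6.
Weighting by the prior gives 1/4 · 0 = 0, 1/4 · 1/20 = 1/80, 1/4 · 2/15 = 1/30, 1/4 · 1/6 = 1/24; these sum to 7/80.
Normalising, the posterior is P(r = 1 | data) = 0, P(r = 3 | data) = 1/7, P(r = 4 | data) = 8/21, P(r = 5 | data) = 10/21.
The predictive probability is P(purple next | data) = (1)(1/7) + (1/2)(8/21) + (0)(10/21) = 1/3.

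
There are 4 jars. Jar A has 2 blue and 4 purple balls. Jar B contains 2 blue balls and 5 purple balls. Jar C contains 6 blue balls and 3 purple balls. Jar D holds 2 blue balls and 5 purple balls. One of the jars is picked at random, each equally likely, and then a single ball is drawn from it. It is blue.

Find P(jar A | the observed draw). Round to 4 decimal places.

0.2121

For each hypothesis, P(data | H) works out to: P(data | jar A) = (2/6) = 1/3; P(data | jar B) = (2/7) = 2/7; P(data | jar C) = (6/9) = 2/3; P(data | jar D) = (2/7) = 2/7.
The prior-weighted likelihoods are 1/4 · 1/3 = 1/12, 1/4 · 2/7 = 1/14, 1/4 · 2/3 = 1/6, 1/4 · 2/7 = 1/14; summing to 11/28.
Therefore the posterior P(jar A | data) = (1/12) / (11/28) = 7/33.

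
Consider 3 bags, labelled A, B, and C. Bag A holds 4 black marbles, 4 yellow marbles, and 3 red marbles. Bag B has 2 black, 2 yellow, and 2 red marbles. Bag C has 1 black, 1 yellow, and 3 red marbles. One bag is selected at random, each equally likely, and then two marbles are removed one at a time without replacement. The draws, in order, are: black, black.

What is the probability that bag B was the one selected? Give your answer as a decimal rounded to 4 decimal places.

0.3793

The likelihood of the observed sequence under each hypothesis: P(data | bag A) = (4/11)(3/10) = 6/55; P(data | bag B) = (2/6)(1/5) = 1/15; P(data | bag C) = (1/5)(0/4) = 0.
The prior-weighted likelihoods are 1/3 · 6/55 = 2/55, 1/3 · 1/15 = 1/45, 1/3 · 0 = 0; summing to 29/495.
Hence P(bag B | data) = (1/45) / (29/495) = 11/29.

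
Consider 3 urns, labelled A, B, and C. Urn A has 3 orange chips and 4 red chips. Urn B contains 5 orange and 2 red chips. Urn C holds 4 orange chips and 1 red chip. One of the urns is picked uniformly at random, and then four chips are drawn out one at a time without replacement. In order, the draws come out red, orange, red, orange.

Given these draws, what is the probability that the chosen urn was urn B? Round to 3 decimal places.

The likelihood of the observed sequence under each hypothesis: P(data | urn A) = (4/7)(3/6)(3/5)(2/4) = 3/35; P(data | urn B) = (2/7)(5/6)(1/5)(4/4) = 1/21; P(data | urn C) = (1/5)(4/4)(0/3) = 0.
The prior-weighted likelihoods are 1/3 · 3/35 = 1/35, 1/3 · 1/21 = 1/63, 1/3 · 0 = 0; these sum to 2/45.
Therefore the posterior P(urn B | data) = (1/63) / (2/45) = 5/14.

0.357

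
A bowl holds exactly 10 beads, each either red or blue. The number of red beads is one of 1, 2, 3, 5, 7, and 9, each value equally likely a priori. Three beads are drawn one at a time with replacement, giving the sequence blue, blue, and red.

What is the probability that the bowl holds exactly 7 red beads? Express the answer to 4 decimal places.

0.1139

The likelihood of the observed sequence under each hypothesis: P(data | r = 1) = (9/10)(9/10)(1/10) = 0.081; P(data | r = 2) = (8/10)(8/10)(2/10) = 0.128; P(data | r = 3) = (7/10)(7/10)(3/10) = 0.147; P(data | r = 5) = (5/10)(5/10)(5/10) = 0.125; P(data | r = 7) = (3/10)(3/10)(7/10) = 0.063; P(data | r = 9) = (1/10)(1/10)(9/10) = 0.009.
The prior-weighted likelihoods are 1/6 · 0.081 = 0.0135, 1/6 · 0.128 = 0.021333, 1/6 · 0.147 = 0.0245, 1/6 · 0.125 = 0.020833, 1/6 · 0.063 = 0.0105, 1/6 · 0.009 = 0.0015; with total 0.092167.
Hence P(r = 7 | data) = (0.0105) / (0.092167) = 0.11392.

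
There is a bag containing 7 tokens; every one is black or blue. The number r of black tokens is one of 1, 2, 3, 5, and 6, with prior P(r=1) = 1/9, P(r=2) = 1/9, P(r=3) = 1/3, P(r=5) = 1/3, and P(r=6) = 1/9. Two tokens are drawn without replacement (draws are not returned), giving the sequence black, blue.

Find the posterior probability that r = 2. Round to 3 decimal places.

For each hypothesis, P(data | H) works out to: P(data | r = 1) = (1/7)(6/6) = 1/7; P(data | r = 2) = (2/7)(5/6) = 5/21; P(data | r = 3) = (3/7)(4/6) = 2/7; P(data | r = 5) = (5/7)(2/6) = 5/21; P(data | r = 6) = (6/7)(1/6) = 1/7.
Weighting by the prior gives 1/9 · 1/7 = 1/63, 1/9 · 5/21 = 5/189, 1/3 · 2/7 = 2/21, 1/3 · 5/21 = 5/63, 1/9 · 1/7 = 1/63; summing to 44/189.
By Bayes' rule, P(r = 2 | data) = (5/189) / (44/189) = 5/44.

0.114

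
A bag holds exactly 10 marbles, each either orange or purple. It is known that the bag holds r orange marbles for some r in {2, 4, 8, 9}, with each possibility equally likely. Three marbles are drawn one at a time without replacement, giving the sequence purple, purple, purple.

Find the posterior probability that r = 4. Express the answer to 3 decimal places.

The likelihood of the observed sequence under each hypothesis: P(data | r = 2) = (8/10)(7/9)(6/8) = 7/15; P(data | r = 4) = (6/10)(5/9)(4/8) = 1/6; P(data | r = 8) = (2/10)(1/9)(0/8) = 0; P(data | r = 9) = (1/10)(0/9) = 0.
Weighting by the prior gives 1/4 · 7/15 = 7/60, 1/4 · 1/6 = 1/24, 1/4 · 0 = 0, 1/4 · 0 = 0; with total 19/120.
By Bayes' rule, P(r = 4 | data) = (1/24) / (19/120) = 5/19.

0.263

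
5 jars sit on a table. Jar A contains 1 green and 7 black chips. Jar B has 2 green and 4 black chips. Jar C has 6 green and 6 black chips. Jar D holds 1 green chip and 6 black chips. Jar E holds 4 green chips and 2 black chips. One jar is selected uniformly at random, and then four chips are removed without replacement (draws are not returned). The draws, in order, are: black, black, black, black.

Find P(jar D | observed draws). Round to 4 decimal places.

0.4179

For each hypothesis, P(data | H) works out to: P(data | jar A) = (7/8)(6/7)(5/6)(4/5) = 0.5; P(data | jar B) = (4/6)(3/5)(2/4)(1/3) = 0.066667; P(data | jar C) = (6/12)(5/11)(4/10)(3/9) = 0.030303; P(data | jar D) = (6/7)(5/6)(4/5)(3/4) = 0.42857; P(data | jar E) = (2/6)(1/5)(0/4) = 0.
Multiplying each by its prior: 1/5 · 0.5 = 0.1, 1/5 · 0.066667 = 0.013333, 1/5 · 0.030303 = 0.0060606, 1/5 · 0.42857 = 0.085714, 1/5 · 0 = 0; these sum to 0.20511.
By Bayes' rule, P(jar D | data) = (0.085714) / (0.20511) = 0.4179.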